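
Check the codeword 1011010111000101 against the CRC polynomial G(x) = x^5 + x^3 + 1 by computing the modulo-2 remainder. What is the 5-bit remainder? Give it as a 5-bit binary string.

11110

Modulo-2 division of 1011010111000101 by 101001:
  pos 0: 101101 XOR 101001 = 000100
  pos 3: 100011 XOR 101001 = 001010
  pos 5: 101010 XOR 101001 = 000011
  pos 9: 110010 XOR 101001 = 011011
  pos 10: 110111 XOR 101001 = 011110
Remainder = 11110 (nonzero — an error is detected).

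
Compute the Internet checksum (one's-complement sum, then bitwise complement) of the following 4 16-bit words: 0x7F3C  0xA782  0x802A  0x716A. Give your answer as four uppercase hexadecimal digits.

E7AB

One's-complement addition (fold any carry out of bit 15 back into bit 0):
  0x7F3C + 0xA782 = 0x126BE → wrap carry → 0x26BF
  0x26BF + 0x802A = 0x0A6E9
  0xA6E9 + 0x716A = 0x11853 → wrap carry → 0x1854
One's-complement sum = 0x1854.
Checksum = ~0x1854 & 0xFFFF = 0xE7AB.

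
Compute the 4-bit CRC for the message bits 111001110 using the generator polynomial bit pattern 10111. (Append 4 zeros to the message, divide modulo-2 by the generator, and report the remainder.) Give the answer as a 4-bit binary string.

0101

Append 4 zeros: 1110011100000. Divide by 10111 (XOR where the leading bit is 1):
  pos 0: 11100 XOR 10111 = 01011
  pos 1: 10111 XOR 10111 = 00000
  pos 6: 11000 XOR 10111 = 01111
  pos 7: 11110 XOR 10111 = 01001
  pos 8: 10010 XOR 10111 = 00101
Remainder (last 4 bits) = 0101. This is the CRC / FCS.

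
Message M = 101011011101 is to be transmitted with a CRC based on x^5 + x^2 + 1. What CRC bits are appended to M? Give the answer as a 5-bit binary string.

01001

Append 5 zeros: 10101101110100000. Divide by 100101 (XOR where the leading bit is 1):
  pos 0: 101011 XOR 100101 = 001110
  pos 2: 111001 XOR 100101 = 011100
  pos 3: 111001 XOR 100101 = 011100
  pos 4: 111001 XOR 100101 = 011100
  pos 5: 111000 XOR 100101 = 011101
  pos 6: 111011 XOR 100101 = 011110
  pos 7: 111100 XOR 100101 = 011001
  pos 8: 110010 XOR 100101 = 010111
  pos 9: 101110 XOR 100101 = 001011
  pos 11: 101100 XOR 100101 = 001001
Remainder (last 5 bits) = 01001. This is the CRC / FCS.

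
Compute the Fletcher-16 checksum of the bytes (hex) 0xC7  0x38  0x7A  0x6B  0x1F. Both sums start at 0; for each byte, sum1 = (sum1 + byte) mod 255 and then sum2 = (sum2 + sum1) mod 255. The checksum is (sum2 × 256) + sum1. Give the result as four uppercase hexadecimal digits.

Running sums (mod 255):
  after byte 0 (0xC7): sum1=199, sum2=199
  after byte 1 (0x38): sum1=0, sum2=199
  after byte 2 (0x7A): sum1=122, sum2=66
  after byte 3 (0x6B): sum1=229, sum2=40
  after byte 4 (0x1F): sum1=5, sum2=45
Checksum = sum2·256 + sum1 = 45·256 + 5 = 11525 = 0x2D05.

2D05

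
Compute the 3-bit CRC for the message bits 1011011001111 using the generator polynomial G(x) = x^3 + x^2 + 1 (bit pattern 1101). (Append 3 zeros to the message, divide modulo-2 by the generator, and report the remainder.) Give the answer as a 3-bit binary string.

Append 3 zeros: 1011011001111000. Divide by 1101 (XOR where the leading bit is 1):
  pos 0: 1011 XOR 1101 = 0110
  pos 1: 1100 XOR 1101 = 0001
  pos 4: 1110 XOR 1101 = 0011
  pos 6: 1101 XOR 1101 = 0000
  pos 10: 1110 XOR 1101 = 0011
  pos 12: 1100 XOR 1101 = 0001
Remainder (last 3 bits) = 001. This is the CRC / FCS.

001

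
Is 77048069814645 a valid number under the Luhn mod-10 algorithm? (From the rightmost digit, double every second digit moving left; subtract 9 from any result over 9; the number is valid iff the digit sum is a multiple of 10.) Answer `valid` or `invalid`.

valid

From the right, keep odd positions and double even positions (subtract 9 from any doubled value over 9):
  doubled (positions 2,4,...): 8 8 7 3 7 0 5 → sum 38
  kept (positions 1,3,...): 5 6 1 9 0 4 7 → sum 32
Total = 70.
70 mod 10 = 0, so the number is valid.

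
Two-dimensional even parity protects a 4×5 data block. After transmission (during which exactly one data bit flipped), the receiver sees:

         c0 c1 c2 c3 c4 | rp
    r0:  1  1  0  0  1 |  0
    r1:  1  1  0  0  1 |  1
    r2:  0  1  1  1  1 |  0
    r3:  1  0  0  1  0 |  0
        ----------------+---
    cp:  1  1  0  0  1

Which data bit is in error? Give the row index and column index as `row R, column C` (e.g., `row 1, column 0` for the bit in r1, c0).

row 0, column 2

Recompute each row's even parity and compare to rp:
  r0: data parity 1, sent rp 0 → mismatch
  r1: data parity 1, sent rp 1 → ok
  r2: data parity 0, sent rp 0 → ok
  r3: data parity 0, sent rp 0 → ok
Recompute each column's even parity and compare to cp:
  c0: data parity 1, sent cp 1 → ok
  c1: data parity 1, sent cp 1 → ok
  c2: data parity 1, sent cp 0 → mismatch
  c3: data parity 0, sent cp 0 → ok
  c4: data parity 1, sent cp 1 → ok
Exactly one row (r0) and one column (c2) fail → the flipped bit is at their intersection.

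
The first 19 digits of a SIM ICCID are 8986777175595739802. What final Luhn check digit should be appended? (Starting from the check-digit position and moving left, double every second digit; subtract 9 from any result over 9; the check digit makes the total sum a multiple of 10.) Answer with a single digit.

Partial digits right→left: 2 0 8 9 3 7 5 9 5 5 7 1 7 7 7 6 8 9 8
Double every second digit counting from the check-digit position (so the 1st, 3rd, 5th, ... of the partial from the right).
  doubled (with −9 where >9): 4 7 6 1 1 5 5 5 7 7 → sum 48
  kept as-is: 0 9 7 9 5 1 7 6 9 → sum 53
Total = 48 + 53 = 101.
Check digit = (10 − (101 mod 10)) mod 10 = 9.

9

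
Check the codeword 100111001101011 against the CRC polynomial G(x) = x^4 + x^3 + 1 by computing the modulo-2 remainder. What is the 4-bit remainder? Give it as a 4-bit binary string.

0001

Modulo-2 division of 100111001101011 by 11001:
  pos 0: 10011 XOR 11001 = 01010
  pos 1: 10101 XOR 11001 = 01100
  pos 2: 11000 XOR 11001 = 00001
  pos 6: 10110 XOR 11001 = 01111
  pos 7: 11111 XOR 11001 = 00110
  pos 9: 11001 XOR 11001 = 00000
Remainder = 0001 (nonzero — an error is detected).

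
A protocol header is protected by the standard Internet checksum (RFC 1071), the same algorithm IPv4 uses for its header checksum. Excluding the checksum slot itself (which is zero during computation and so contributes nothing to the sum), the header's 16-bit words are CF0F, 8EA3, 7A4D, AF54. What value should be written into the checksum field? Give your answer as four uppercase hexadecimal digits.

78AA

One's-complement addition (fold any carry out of bit 15 back into bit 0):
  0xCF0F + 0x8EA3 = 0x15DB2 → wrap carry → 0x5DB3
  0x5DB3 + 0x7A4D = 0x0D800
  0xD800 + 0xAF54 = 0x18754 → wrap carry → 0x8755
One's-complement sum = 0x8755.
Checksum = ~0x8755 & 0xFFFF = 0x78AA.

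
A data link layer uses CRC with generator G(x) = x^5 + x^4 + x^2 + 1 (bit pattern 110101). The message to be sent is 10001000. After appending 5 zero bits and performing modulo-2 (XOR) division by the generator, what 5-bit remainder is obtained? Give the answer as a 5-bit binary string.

Append 5 zeros: 1000100000000. Divide by 110101 (XOR where the leading bit is 1):
  pos 0: 100010 XOR 110101 = 010111
  pos 1: 101110 XOR 110101 = 011011
  pos 2: 110110 XOR 110101 = 000011
  pos 6: 110000 XOR 110101 = 000101
Remainder (last 5 bits) = 01010. This is the CRC / FCS.

01010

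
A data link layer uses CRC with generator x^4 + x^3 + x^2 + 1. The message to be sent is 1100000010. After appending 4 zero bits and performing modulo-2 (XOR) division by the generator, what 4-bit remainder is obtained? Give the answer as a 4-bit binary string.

Append 4 zeros: 11000000100000. Divide by 11101 (XOR where the leading bit is 1):
  pos 0: 11000 XOR 11101 = 00101
  pos 2: 10100 XOR 11101 = 01001
  pos 3: 10010 XOR 11101 = 01111
  pos 4: 11111 XOR 11101 = 00010
  pos 7: 10000 XOR 11101 = 01101
  pos 8: 11010 XOR 11101 = 00111
Remainder (last 4 bits) = 1110. This is the CRC / FCS.

1110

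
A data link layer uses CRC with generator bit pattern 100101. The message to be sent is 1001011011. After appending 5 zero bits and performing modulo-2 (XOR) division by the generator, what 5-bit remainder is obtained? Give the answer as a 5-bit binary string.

00010

Append 5 zeros: 100101101100000. Divide by 100101 (XOR where the leading bit is 1):
  pos 0: 100101 XOR 100101 = 000000
  pos 6: 101100 XOR 100101 = 001001
  pos 8: 100100 XOR 100101 = 000001
Remainder (last 5 bits) = 00010. This is the CRC / FCS.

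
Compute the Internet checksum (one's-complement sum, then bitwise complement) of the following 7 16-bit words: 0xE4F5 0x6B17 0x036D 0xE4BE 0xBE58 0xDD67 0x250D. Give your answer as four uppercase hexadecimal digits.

06F9

One's-complement addition (fold any carry out of bit 15 back into bit 0):
  0xE4F5 + 0x6B17 = 0x1500C → wrap carry → 0x500D
  0x500D + 0x036D = 0x0537A
  0x537A + 0xE4BE = 0x13838 → wrap carry → 0x3839
  0x3839 + 0xBE58 = 0x0F691
  0xF691 + 0xDD67 = 0x1D3F8 → wrap carry → 0xD3F9
  0xD3F9 + 0x250D = 0x0F906
One's-complement sum = 0xF906.
Checksum = ~0xF906 & 0xFFFF = 0x06F9.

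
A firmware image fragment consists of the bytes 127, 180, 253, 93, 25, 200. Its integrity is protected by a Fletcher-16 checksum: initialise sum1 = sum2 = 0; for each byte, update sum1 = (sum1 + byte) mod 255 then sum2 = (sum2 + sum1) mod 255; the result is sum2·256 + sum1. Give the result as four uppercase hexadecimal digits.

Running sums (mod 255):
  after byte 0 (127): sum1=127, sum2=127
  after byte 1 (180): sum1=52, sum2=179
  after byte 2 (253): sum1=50, sum2=229
  after byte 3 (93): sum1=143, sum2=117
  after byte 4 (25): sum1=168, sum2=30
  after byte 5 (200): sum1=113, sum2=143
Checksum = sum2·256 + sum1 = 143·256 + 113 = 36721 = 0x8F71.

8F71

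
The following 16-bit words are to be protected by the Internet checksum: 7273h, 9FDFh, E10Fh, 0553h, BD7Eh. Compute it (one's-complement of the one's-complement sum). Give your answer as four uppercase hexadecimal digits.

49CB

One's-complement addition (fold any carry out of bit 15 back into bit 0):
  0x7273 + 0x9FDF = 0x11252 → wrap carry → 0x1253
  0x1253 + 0xE10F = 0x0F362
  0xF362 + 0x0553 = 0x0F8B5
  0xF8B5 + 0xBD7E = 0x1B633 → wrap carry → 0xB634
One's-complement sum = 0xB634.
Checksum = ~0xB634 & 0xFFFF = 0x49CB.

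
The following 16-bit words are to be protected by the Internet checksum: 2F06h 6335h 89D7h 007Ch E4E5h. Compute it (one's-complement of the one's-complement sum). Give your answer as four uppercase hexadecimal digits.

FE8A

One's-complement addition (fold any carry out of bit 15 back into bit 0):
  0x2F06 + 0x6335 = 0x0923B
  0x923B + 0x89D7 = 0x11C12 → wrap carry → 0x1C13
  0x1C13 + 0x007C = 0x01C8F
  0x1C8F + 0xE4E5 = 0x10174 → wrap carry → 0x0175
One's-complement sum = 0x0175.
Checksum = ~0x0175 & 0xFFFF = 0xFE8A.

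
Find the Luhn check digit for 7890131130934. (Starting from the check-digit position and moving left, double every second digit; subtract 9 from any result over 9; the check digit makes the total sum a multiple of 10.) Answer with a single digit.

Partial digits right→left: 4 3 9 0 3 1 1 3 1 0 9 8 7
Double every second digit counting from the check-digit position (so the 1st, 3rd, 5th, ... of the partial from the right).
  doubled (with −9 where >9): 8 9 6 2 2 9 5 → sum 41
  kept as-is: 3 0 1 3 0 8 → sum 15
Total = 41 + 15 = 56.
Check digit = (10 − (56 mod 10)) mod 10 = 4.

4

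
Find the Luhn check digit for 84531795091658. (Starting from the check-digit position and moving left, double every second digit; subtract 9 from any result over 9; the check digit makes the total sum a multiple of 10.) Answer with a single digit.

Partial digits right→left: 8 5 6 1 9 0 5 9 7 1 3 5 4 8
Double every second digit counting from the check-digit position (so the 1st, 3rd, 5th, ... of the partial from the right).
  doubled (with −9 where >9): 7 3 9 1 5 6 8 → sum 39
  kept as-is: 5 1 0 9 1 5 8 → sum 29
Total = 39 + 29 = 68.
Check digit = (10 − (68 mod 10)) mod 10 = 2.

2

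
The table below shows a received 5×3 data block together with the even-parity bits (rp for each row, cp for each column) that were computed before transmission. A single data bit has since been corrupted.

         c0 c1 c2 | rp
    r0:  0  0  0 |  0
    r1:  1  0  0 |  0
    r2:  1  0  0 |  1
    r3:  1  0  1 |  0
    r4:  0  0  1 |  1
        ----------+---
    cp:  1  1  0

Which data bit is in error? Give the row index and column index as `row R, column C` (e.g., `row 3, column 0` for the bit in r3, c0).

Recompute each row's even parity and compare to rp:
  r0: data parity 0, sent rp 0 → ok
  r1: data parity 1, sent rp 0 → mismatch
  r2: data parity 1, sent rp 1 → ok
  r3: data parity 0, sent rp 0 → ok
  r4: data parity 1, sent rp 1 → ok
Recompute each column's even parity and compare to cp:
  c0: data parity 1, sent cp 1 → ok
  c1: data parity 0, sent cp 1 → mismatch
  c2: data parity 0, sent cp 0 → ok
Exactly one row (r1) and one column (c1) fail → the flipped bit is at their intersection.

row 1, column 1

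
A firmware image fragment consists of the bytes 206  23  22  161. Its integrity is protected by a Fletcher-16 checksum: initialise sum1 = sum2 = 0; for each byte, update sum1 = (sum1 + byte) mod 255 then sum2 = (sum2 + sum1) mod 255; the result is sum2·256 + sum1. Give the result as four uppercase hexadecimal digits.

4E9D

Running sums (mod 255):
  after byte 0 (206): sum1=206, sum2=206
  after byte 1 (23): sum1=229, sum2=180
  after byte 2 (22): sum1=251, sum2=176
  after byte 3 (161): sum1=157, sum2=78
Checksum = sum2·256 + sum1 = 78·256 + 157 = 20125 = 0x4E9D.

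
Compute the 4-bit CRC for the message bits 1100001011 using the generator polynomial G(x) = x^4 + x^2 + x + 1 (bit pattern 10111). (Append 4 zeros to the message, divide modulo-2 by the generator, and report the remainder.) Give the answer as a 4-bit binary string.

1101

Append 4 zeros: 11000010110000. Divide by 10111 (XOR where the leading bit is 1):
  pos 0: 11000 XOR 10111 = 01111
  pos 1: 11110 XOR 10111 = 01001
  pos 2: 10011 XOR 10111 = 00100
  pos 4: 10001 XOR 10111 = 00110
  pos 6: 11010 XOR 10111 = 01101
  pos 7: 11010 XOR 10111 = 01101
  pos 8: 11010 XOR 10111 = 01101
  pos 9: 11010 XOR 10111 = 01101
Remainder (last 4 bits) = 1101. This is the CRC / FCS.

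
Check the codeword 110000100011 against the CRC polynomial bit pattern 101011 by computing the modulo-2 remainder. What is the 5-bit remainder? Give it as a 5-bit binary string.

10110

Modulo-2 division of 110000100011 by 101011:
  pos 0: 110000 XOR 101011 = 011011
  pos 1: 110111 XOR 101011 = 011100
  pos 2: 111000 XOR 101011 = 010011
  pos 3: 100110 XOR 101011 = 001101
  pos 5: 110101 XOR 101011 = 011110
  pos 6: 111101 XOR 101011 = 010110
Remainder = 10110 (nonzero — an error is detected).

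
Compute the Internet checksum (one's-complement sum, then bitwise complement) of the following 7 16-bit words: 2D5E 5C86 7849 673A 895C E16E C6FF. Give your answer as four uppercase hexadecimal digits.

64CC

One's-complement addition (fold any carry out of bit 15 back into bit 0):
  0x2D5E + 0x5C86 = 0x089E4
  0x89E4 + 0x7849 = 0x1022D → wrap carry → 0x022E
  0x022E + 0x673A = 0x06968
  0x6968 + 0x895C = 0x0F2C4
  0xF2C4 + 0xE16E = 0x1D432 → wrap carry → 0xD433
  0xD433 + 0xC6FF = 0x19B32 → wrap carry → 0x9B33
One's-complement sum = 0x9B33.
Checksum = ~0x9B33 & 0xFFFF = 0x64CC.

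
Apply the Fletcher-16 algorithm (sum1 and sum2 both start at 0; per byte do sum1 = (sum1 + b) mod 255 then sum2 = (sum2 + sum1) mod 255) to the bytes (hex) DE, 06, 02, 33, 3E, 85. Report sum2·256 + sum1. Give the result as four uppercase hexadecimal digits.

Running sums (mod 255):
  after byte 0 (DE): sum1=222, sum2=222
  after byte 1 (06): sum1=228, sum2=195
  after byte 2 (02): sum1=230, sum2=170
  after byte 3 (33): sum1=26, sum2=196
  after byte 4 (3E): sum1=88, sum2=29
  after byte 5 (85): sum1=221, sum2=250
Checksum = sum2·256 + sum1 = 250·256 + 221 = 64221 = 0xFADD.

FADD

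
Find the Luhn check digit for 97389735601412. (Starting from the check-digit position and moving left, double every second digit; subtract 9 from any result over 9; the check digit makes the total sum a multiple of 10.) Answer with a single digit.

8

Partial digits right→left: 2 1 4 1 0 6 5 3 7 9 8 3 7 9
Double every second digit counting from the check-digit position (so the 1st, 3rd, 5th, ... of the partial from the right).
  doubled (with −9 where >9): 4 8 0 1 5 7 5 → sum 30
  kept as-is: 1 1 6 3 9 3 9 → sum 32
Total = 30 + 32 = 62.
Check digit = (10 − (62 mod 10)) mod 10 = 8.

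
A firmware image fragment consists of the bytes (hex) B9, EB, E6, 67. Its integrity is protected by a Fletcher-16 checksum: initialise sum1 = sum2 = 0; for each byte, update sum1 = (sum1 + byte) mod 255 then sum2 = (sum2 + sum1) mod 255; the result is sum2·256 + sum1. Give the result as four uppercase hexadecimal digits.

Running sums (mod 255):
  after byte 0 (B9): sum1=185, sum2=185
  after byte 1 (EB): sum1=165, sum2=95
  after byte 2 (E6): sum1=140, sum2=235
  after byte 3 (67): sum1=243, sum2=223
Checksum = sum2·256 + sum1 = 223·256 + 243 = 57331 = 0xDFF3.

DFF3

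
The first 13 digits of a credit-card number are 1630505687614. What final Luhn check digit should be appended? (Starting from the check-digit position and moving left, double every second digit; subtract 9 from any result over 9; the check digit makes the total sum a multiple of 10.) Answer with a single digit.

2

Partial digits right→left: 4 1 6 7 8 6 5 0 5 0 3 6 1
Double every second digit counting from the check-digit position (so the 1st, 3rd, 5th, ... of the partial from the right).
  doubled (with −9 where >9): 8 3 7 1 1 6 2 → sum 28
  kept as-is: 1 7 6 0 0 6 → sum 20
Total = 28 + 20 = 48.
Check digit = (10 − (48 mod 10)) mod 10 = 2.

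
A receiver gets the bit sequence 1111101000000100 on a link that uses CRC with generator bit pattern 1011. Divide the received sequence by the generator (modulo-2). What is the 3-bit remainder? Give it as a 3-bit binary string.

111

Modulo-2 division of 1111101000000100 by 1011:
  pos 0: 1111 XOR 1011 = 0100
  pos 1: 1001 XOR 1011 = 0010
  pos 3: 1001 XOR 1011 = 0010
  pos 5: 1000 XOR 1011 = 0011
  pos 7: 1100 XOR 1011 = 0111
  pos 8: 1110 XOR 1011 = 0101
  pos 9: 1010 XOR 1011 = 0001
  pos 12: 1100 XOR 1011 = 0111
Remainder = 111 (nonzero — an error is detected).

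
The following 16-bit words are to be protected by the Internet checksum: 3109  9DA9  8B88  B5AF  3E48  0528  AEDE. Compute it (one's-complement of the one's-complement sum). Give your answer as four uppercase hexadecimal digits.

FDC5

One's-complement addition (fold any carry out of bit 15 back into bit 0):
  0x3109 + 0x9DA9 = 0x0CEB2
  0xCEB2 + 0x8B88 = 0x15A3A → wrap carry → 0x5A3B
  0x5A3B + 0xB5AF = 0x10FEA → wrap carry → 0x0FEB
  0x0FEB + 0x3E48 = 0x04E33
  0x4E33 + 0x0528 = 0x0535B
  0x535B + 0xAEDE = 0x10239 → wrap carry → 0x023A
One's-complement sum = 0x023A.
Checksum = ~0x023A & 0xFFFF = 0xFDC5.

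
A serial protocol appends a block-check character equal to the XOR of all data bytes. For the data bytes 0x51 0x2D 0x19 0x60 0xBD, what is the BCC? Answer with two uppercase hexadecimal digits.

B8

XOR the bytes together:
  start with 0x51
  0x51 ⊕ 0x2D = 0x7C
  0x7C ⊕ 0x19 = 0x65
  0x65 ⊕ 0x60 = 0x05
  0x05 ⊕ 0xBD = 0xB8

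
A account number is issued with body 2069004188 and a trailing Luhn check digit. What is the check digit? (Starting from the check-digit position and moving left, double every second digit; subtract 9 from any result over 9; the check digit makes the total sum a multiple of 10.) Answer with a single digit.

Partial digits right→left: 8 8 1 4 0 0 9 6 0 2
Double every second digit counting from the check-digit position (so the 1st, 3rd, 5th, ... of the partial from the right).
  doubled (with −9 where >9): 7 2 0 9 0 → sum 18
  kept as-is: 8 4 0 6 2 → sum 20
Total = 18 + 20 = 38.
Check digit = (10 − (38 mod 10)) mod 10 = 2.

2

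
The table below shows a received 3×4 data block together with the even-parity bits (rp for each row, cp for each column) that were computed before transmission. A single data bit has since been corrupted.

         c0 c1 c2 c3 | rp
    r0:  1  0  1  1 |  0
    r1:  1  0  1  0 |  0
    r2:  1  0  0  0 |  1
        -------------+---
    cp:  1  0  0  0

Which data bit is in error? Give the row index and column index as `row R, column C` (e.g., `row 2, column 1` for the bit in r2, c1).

Recompute each row's even parity and compare to rp:
  r0: data parity 1, sent rp 0 → mismatch
  r1: data parity 0, sent rp 0 → ok
  r2: data parity 1, sent rp 1 → ok
Recompute each column's even parity and compare to cp:
  c0: data parity 1, sent cp 1 → ok
  c1: data parity 0, sent cp 0 → ok
  c2: data parity 0, sent cp 0 → ok
  c3: data parity 1, sent cp 0 → mismatch
Exactly one row (r0) and one column (c3) fail → the flipped bit is at their intersection.

row 0, column 3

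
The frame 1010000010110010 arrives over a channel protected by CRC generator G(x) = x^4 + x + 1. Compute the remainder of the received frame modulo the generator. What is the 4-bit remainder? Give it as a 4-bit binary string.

Modulo-2 division of 1010000010110010 by 10011:
  pos 0: 10100 XOR 10011 = 00111
  pos 2: 11100 XOR 10011 = 01111
  pos 3: 11110 XOR 10011 = 01101
  pos 4: 11011 XOR 10011 = 01000
  pos 5: 10000 XOR 10011 = 00011
  pos 8: 11110 XOR 10011 = 01101
  pos 9: 11010 XOR 10011 = 01001
  pos 10: 10011 XOR 10011 = 00000
Remainder = 0000 (zero — the frame passes the CRC check).

0000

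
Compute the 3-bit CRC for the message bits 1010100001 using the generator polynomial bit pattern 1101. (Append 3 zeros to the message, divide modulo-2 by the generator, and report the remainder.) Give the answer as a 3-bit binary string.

001

Append 3 zeros: 1010100001000. Divide by 1101 (XOR where the leading bit is 1):
  pos 0: 1010 XOR 1101 = 0111
  pos 1: 1111 XOR 1101 = 0010
  pos 3: 1000 XOR 1101 = 0101
  pos 4: 1010 XOR 1101 = 0111
  pos 5: 1110 XOR 1101 = 0011
  pos 7: 1110 XOR 1101 = 0011
  pos 9: 1100 XOR 1101 = 0001
Remainder (last 3 bits) = 001. This is the CRC / FCS.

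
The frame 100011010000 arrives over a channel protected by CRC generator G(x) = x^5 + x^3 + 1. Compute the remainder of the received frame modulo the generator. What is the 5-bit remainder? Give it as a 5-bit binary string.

Modulo-2 division of 100011010000 by 101001:
  pos 0: 100011 XOR 101001 = 001010
  pos 2: 101001 XOR 101001 = 000000
Remainder = 00000 (zero — the frame passes the CRC check).

00000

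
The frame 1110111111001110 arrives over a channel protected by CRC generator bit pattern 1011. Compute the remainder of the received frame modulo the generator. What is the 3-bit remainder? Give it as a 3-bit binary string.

Modulo-2 division of 1110111111001110 by 1011:
  pos 0: 1110 XOR 1011 = 0101
  pos 1: 1011 XOR 1011 = 0000
  pos 5: 1111 XOR 1011 = 0100
  pos 6: 1001 XOR 1011 = 0010
  pos 8: 1000 XOR 1011 = 0011
  pos 10: 1111 XOR 1011 = 0100
  pos 11: 1001 XOR 1011 = 0010
Remainder = 100 (nonzero — an error is detected).

100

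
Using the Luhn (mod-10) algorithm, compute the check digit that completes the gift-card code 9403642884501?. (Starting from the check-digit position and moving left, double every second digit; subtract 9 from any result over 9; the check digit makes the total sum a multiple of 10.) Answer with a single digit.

1

Partial digits right→left: 1 0 5 4 8 8 2 4 6 3 0 4 9
Double every second digit counting from the check-digit position (so the 1st, 3rd, 5th, ... of the partial from the right).
  doubled (with −9 where >9): 2 1 7 4 3 0 9 → sum 26
  kept as-is: 0 4 8 4 3 4 → sum 23
Total = 26 + 23 = 49.
Check digit = (10 − (49 mod 10)) mod 10 = 1.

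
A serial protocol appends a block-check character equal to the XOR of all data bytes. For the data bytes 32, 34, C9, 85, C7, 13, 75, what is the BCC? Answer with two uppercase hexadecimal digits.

EB

XOR the bytes together:
  start with 0x32
  0x32 ⊕ 0x34 = 0x06
  0x06 ⊕ 0xC9 = 0xCF
  0xCF ⊕ 0x85 = 0x4A
  0x4A ⊕ 0xC7 = 0x8D
  0x8D ⊕ 0x13 = 0x9E
  0x9E ⊕ 0x75 = 0xEB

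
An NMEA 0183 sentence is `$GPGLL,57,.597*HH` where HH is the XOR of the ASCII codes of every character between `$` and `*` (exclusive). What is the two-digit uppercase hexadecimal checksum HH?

47

XOR the ASCII codes of the payload characters:
  'G' = 0x47 → acc = 0x47
  'P' = 0x50 → acc = 0x17
  'G' = 0x47 → acc = 0x50
  'L' = 0x4C → acc = 0x1C
  'L' = 0x4C → acc = 0x50
  ',' = 0x2C → acc = 0x7C
  '5' = 0x35 → acc = 0x49
  '7' = 0x37 → acc = 0x7E
  ',' = 0x2C → acc = 0x52
  '.' = 0x2E → acc = 0x7C
  '5' = 0x35 → acc = 0x49
  '9' = 0x39 → acc = 0x70
  '7' = 0x37 → acc = 0x47
Checksum = 0x47.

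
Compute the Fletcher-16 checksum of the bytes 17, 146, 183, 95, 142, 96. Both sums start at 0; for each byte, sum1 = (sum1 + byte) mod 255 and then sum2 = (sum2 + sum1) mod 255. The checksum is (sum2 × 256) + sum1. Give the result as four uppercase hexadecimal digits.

Running sums (mod 255):
  after byte 0 (17): sum1=17, sum2=17
  after byte 1 (146): sum1=163, sum2=180
  after byte 2 (183): sum1=91, sum2=16
  after byte 3 (95): sum1=186, sum2=202
  after byte 4 (142): sum1=73, sum2=20
  after byte 5 (96): sum1=169, sum2=189
Checksum = sum2·256 + sum1 = 189·256 + 169 = 48553 = 0xBDA9.

BDA9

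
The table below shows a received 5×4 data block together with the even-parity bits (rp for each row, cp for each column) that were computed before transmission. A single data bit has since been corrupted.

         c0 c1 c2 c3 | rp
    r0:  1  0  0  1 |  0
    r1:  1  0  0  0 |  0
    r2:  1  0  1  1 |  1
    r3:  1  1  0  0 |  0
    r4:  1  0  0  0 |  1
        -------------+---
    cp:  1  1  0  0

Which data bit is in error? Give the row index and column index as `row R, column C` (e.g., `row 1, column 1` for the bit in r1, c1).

row 1, column 2

Recompute each row's even parity and compare to rp:
  r0: data parity 0, sent rp 0 → ok
  r1: data parity 1, sent rp 0 → mismatch
  r2: data parity 1, sent rp 1 → ok
  r3: data parity 0, sent rp 0 → ok
  r4: data parity 1, sent rp 1 → ok
Recompute each column's even parity and compare to cp:
  c0: data parity 1, sent cp 1 → ok
  c1: data parity 1, sent cp 1 → ok
  c2: data parity 1, sent cp 0 → mismatch
  c3: data parity 0, sent cp 0 → ok
Exactly one row (r1) and one column (c2) fail → the flipped bit is at their intersection.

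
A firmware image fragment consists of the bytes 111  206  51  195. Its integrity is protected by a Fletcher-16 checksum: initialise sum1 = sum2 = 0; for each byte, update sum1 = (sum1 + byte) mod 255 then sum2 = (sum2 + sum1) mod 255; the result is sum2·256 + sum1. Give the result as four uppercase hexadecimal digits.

Running sums (mod 255):
  after byte 0 (111): sum1=111, sum2=111
  after byte 1 (206): sum1=62, sum2=173
  after byte 2 (51): sum1=113, sum2=31
  after byte 3 (195): sum1=53, sum2=84
Checksum = sum2·256 + sum1 = 84·256 + 53 = 21557 = 0x5435.

5435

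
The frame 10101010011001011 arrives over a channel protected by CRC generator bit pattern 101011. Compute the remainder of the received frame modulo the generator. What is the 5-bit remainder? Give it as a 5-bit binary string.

00100

Modulo-2 division of 10101010011001011 by 101011:
  pos 0: 101010 XOR 101011 = 000001
  pos 5: 110011 XOR 101011 = 011000
  pos 6: 110000 XOR 101011 = 011011
  pos 7: 110110 XOR 101011 = 011101
  pos 8: 111011 XOR 101011 = 010000
  pos 9: 100000 XOR 101011 = 001011
  pos 11: 101111 XOR 101011 = 000100
Remainder = 00100 (nonzero — an error is detected).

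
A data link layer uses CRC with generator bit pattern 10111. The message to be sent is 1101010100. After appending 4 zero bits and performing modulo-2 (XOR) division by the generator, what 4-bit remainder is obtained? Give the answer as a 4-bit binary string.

Append 4 zeros: 11010101000000. Divide by 10111 (XOR where the leading bit is 1):
  pos 0: 11010 XOR 10111 = 01101
  pos 1: 11011 XOR 10111 = 01100
  pos 2: 11000 XOR 10111 = 01111
  pos 3: 11111 XOR 10111 = 01000
  pos 4: 10000 XOR 10111 = 00111
  pos 6: 11100 XOR 10111 = 01011
  pos 7: 10110 XOR 10111 = 00001
Remainder (last 4 bits) = 0100. This is the CRC / FCS.

0100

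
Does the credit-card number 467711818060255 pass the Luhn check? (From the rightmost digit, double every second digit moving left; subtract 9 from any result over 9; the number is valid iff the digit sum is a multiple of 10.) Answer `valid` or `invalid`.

From the right, keep odd positions and double even positions (subtract 9 from any doubled value over 9):
  doubled (positions 2,4,...): 1 0 0 2 2 5 3 → sum 13
  kept (positions 1,3,...): 5 2 6 8 8 1 7 4 → sum 41
Total = 54.
54 mod 10 = 4, so the number is invalid.

invalid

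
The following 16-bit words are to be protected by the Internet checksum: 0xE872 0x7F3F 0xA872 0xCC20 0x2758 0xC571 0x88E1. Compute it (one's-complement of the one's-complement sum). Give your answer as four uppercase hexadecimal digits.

One's-complement addition (fold any carry out of bit 15 back into bit 0):
  0xE872 + 0x7F3F = 0x167B1 → wrap carry → 0x67B2
  0x67B2 + 0xA872 = 0x11024 → wrap carry → 0x1025
  0x1025 + 0xCC20 = 0x0DC45
  0xDC45 + 0x2758 = 0x1039D → wrap carry → 0x039E
  0x039E + 0xC571 = 0x0C90F
  0xC90F + 0x88E1 = 0x151F0 → wrap carry → 0x51F1
One's-complement sum = 0x51F1.
Checksum = ~0x51F1 & 0xFFFF = 0xAE0E.

AE0E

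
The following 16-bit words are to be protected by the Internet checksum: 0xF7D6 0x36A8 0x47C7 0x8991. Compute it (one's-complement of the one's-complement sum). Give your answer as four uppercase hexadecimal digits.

One's-complement addition (fold any carry out of bit 15 back into bit 0):
  0xF7D6 + 0x36A8 = 0x12E7E → wrap carry → 0x2E7F
  0x2E7F + 0x47C7 = 0x07646
  0x7646 + 0x8991 = 0x0FFD7
One's-complement sum = 0xFFD7.
Checksum = ~0xFFD7 & 0xFFFF = 0x0028.

0028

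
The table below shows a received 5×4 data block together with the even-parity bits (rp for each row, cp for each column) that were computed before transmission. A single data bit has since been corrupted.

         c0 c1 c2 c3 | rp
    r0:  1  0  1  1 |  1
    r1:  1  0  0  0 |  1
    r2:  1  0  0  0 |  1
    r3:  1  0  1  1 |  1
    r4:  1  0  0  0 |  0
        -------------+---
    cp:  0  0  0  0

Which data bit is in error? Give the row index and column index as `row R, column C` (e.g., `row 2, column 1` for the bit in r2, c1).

row 4, column 0

Recompute each row's even parity and compare to rp:
  r0: data parity 1, sent rp 1 → ok
  r1: data parity 1, sent rp 1 → ok
  r2: data parity 1, sent rp 1 → ok
  r3: data parity 1, sent rp 1 → ok
  r4: data parity 1, sent rp 0 → mismatch
Recompute each column's even parity and compare to cp:
  c0: data parity 1, sent cp 0 → mismatch
  c1: data parity 0, sent cp 0 → ok
  c2: data parity 0, sent cp 0 → ok
  c3: data parity 0, sent cp 0 → ok
Exactly one row (r4) and one column (c0) fail → the flipped bit is at their intersection.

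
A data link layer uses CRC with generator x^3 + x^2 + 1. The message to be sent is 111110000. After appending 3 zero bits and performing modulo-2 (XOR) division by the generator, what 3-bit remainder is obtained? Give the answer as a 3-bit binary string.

Append 3 zeros: 111110000000. Divide by 1101 (XOR where the leading bit is 1):
  pos 0: 1111 XOR 1101 = 0010
  pos 2: 1010 XOR 1101 = 0111
  pos 3: 1110 XOR 1101 = 0011
  pos 5: 1100 XOR 1101 = 0001
  pos 8: 1000 XOR 1101 = 0101
Remainder (last 3 bits) = 101. This is the CRC / FCS.

101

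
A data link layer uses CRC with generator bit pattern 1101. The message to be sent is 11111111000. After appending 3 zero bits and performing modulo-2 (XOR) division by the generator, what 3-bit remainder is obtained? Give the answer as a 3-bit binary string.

Append 3 zeros: 11111111000000. Divide by 1101 (XOR where the leading bit is 1):
  pos 0: 1111 XOR 1101 = 0010
  pos 2: 1011 XOR 1101 = 0110
  pos 3: 1101 XOR 1101 = 0000
  pos 7: 1000 XOR 1101 = 0101
  pos 8: 1010 XOR 1101 = 0111
  pos 9: 1110 XOR 1101 = 0011
Remainder (last 3 bits) = 110. This is the CRC / FCS.

110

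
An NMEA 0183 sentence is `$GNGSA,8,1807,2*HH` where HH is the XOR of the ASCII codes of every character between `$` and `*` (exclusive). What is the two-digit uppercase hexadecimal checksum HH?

74

XOR the ASCII codes of the payload characters:
  'G' = 0x47 → acc = 0x47
  'N' = 0x4E → acc = 0x09
  'G' = 0x47 → acc = 0x4E
  'S' = 0x53 → acc = 0x1D
  'A' = 0x41 → acc = 0x5C
  ',' = 0x2C → acc = 0x70
  '8' = 0x38 → acc = 0x48
  ',' = 0x2C → acc = 0x64
  '1' = 0x31 → acc = 0x55
  '8' = 0x38 → acc = 0x6D
  '0' = 0x30 → acc = 0x5D
  '7' = 0x37 → acc = 0x6A
  ',' = 0x2C → acc = 0x46
  '2' = 0x32 → acc = 0x74
Checksum = 0x74.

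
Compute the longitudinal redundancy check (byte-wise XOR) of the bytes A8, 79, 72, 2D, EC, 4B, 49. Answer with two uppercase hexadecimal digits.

60

XOR the bytes together:
  start with 0xA8
  0xA8 ⊕ 0x79 = 0xD1
  0xD1 ⊕ 0x72 = 0xA3
  0xA3 ⊕ 0x2D = 0x8E
  0x8E ⊕ 0xEC = 0x62
  0x62 ⊕ 0x4B = 0x29
  0x29 ⊕ 0x49 = 0x60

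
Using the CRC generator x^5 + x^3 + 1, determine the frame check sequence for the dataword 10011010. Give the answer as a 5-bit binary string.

01011

Append 5 zeros: 1001101000000. Divide by 101001 (XOR where the leading bit is 1):
  pos 0: 100110 XOR 101001 = 001111
  pos 2: 111110 XOR 101001 = 010111
  pos 3: 101110 XOR 101001 = 000111
  pos 6: 111000 XOR 101001 = 010001
  pos 7: 100010 XOR 101001 = 001011
Remainder (last 5 bits) = 01011. This is the CRC / FCS.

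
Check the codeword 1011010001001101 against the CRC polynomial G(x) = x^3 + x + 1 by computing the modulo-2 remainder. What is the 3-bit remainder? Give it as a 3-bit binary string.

000

Modulo-2 division of 1011010001001101 by 1011:
  pos 0: 1011 XOR 1011 = 0000
  pos 5: 1000 XOR 1011 = 0011
  pos 7: 1110 XOR 1011 = 0101
  pos 8: 1010 XOR 1011 = 0001
  pos 11: 1110 XOR 1011 = 0101
  pos 12: 1011 XOR 1011 = 0000
Remainder = 000 (zero — the frame passes the CRC check).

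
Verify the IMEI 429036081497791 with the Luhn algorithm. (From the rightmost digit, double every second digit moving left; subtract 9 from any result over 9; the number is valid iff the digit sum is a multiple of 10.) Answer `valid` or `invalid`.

valid

From the right, keep odd positions and double even positions (subtract 9 from any doubled value over 9):
  doubled (positions 2,4,...): 9 5 8 7 3 0 4 → sum 36
  kept (positions 1,3,...): 1 7 9 1 0 3 9 4 → sum 34
Total = 70.
70 mod 10 = 0, so the number is valid.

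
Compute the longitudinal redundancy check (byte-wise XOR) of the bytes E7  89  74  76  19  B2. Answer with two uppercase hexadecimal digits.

XOR the bytes together:
  start with 0xE7
  0xE7 ⊕ 0x89 = 0x6E
  0x6E ⊕ 0x74 = 0x1A
  0x1A ⊕ 0x76 = 0x6C
  0x6C ⊕ 0x19 = 0x75
  0x75 ⊕ 0xB2 = 0xC7

C7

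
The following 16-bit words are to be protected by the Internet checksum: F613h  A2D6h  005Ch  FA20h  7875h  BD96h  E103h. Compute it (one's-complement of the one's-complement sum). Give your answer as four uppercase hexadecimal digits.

5588

One's-complement addition (fold any carry out of bit 15 back into bit 0):
  0xF613 + 0xA2D6 = 0x198E9 → wrap carry → 0x98EA
  0x98EA + 0x005C = 0x09946
  0x9946 + 0xFA20 = 0x19366 → wrap carry → 0x9367
  0x9367 + 0x7875 = 0x10BDC → wrap carry → 0x0BDD
  0x0BDD + 0xBD96 = 0x0C973
  0xC973 + 0xE103 = 0x1AA76 → wrap carry → 0xAA77
One's-complement sum = 0xAA77.
Checksum = ~0xAA77 & 0xFFFF = 0x5588.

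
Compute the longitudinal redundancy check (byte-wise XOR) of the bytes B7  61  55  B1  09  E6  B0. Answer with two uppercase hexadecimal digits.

6D

XOR the bytes together:
  start with 0xB7
  0xB7 ⊕ 0x61 = 0xD6
  0xD6 ⊕ 0x55 = 0x83
  0x83 ⊕ 0xB1 = 0x32
  0x32 ⊕ 0x09 = 0x3B
  0x3B ⊕ 0xE6 = 0xDD
  0xDD ⊕ 0xB0 = 0x6D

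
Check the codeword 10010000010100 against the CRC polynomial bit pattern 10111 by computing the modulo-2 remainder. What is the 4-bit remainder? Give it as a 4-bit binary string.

0000

Modulo-2 division of 10010000010100 by 10111:
  pos 0: 10010 XOR 10111 = 00101
  pos 2: 10100 XOR 10111 = 00011
  pos 5: 11001 XOR 10111 = 01110
  pos 6: 11100 XOR 10111 = 01011
  pos 7: 10111 XOR 10111 = 00000
Remainder = 0000 (zero — the frame passes the CRC check).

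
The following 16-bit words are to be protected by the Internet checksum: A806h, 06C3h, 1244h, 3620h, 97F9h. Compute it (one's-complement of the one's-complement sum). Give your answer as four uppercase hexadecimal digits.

70D8

One's-complement addition (fold any carry out of bit 15 back into bit 0):
  0xA806 + 0x06C3 = 0x0AEC9
  0xAEC9 + 0x1244 = 0x0C10D
  0xC10D + 0x3620 = 0x0F72D
  0xF72D + 0x97F9 = 0x18F26 → wrap carry → 0x8F27
One's-complement sum = 0x8F27.
Checksum = ~0x8F27 & 0xFFFF = 0x70D8.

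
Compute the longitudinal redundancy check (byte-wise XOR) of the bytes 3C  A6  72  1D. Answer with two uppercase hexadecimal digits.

XOR the bytes together:
  start with 0x3C
  0x3C ⊕ 0xA6 = 0x9A
  0x9A ⊕ 0x72 = 0xE8
  0xE8 ⊕ 0x1D = 0xF5

F5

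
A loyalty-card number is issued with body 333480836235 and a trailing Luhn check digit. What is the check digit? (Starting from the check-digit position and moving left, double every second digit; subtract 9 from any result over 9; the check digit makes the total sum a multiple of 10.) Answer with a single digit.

4

Partial digits right→left: 5 3 2 6 3 8 0 8 4 3 3 3
Double every second digit counting from the check-digit position (so the 1st, 3rd, 5th, ... of the partial from the right).
  doubled (with −9 where >9): 1 4 6 0 8 6 → sum 25
  kept as-is: 3 6 8 8 3 3 → sum 31
Total = 25 + 31 = 56.
Check digit = (10 − (56 mod 10)) mod 10 = 4.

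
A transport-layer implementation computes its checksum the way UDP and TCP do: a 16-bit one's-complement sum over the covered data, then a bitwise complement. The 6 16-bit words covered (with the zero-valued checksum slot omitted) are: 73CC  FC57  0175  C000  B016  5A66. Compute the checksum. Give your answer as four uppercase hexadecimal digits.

C3E8

One's-complement addition (fold any carry out of bit 15 back into bit 0):
  0x73CC + 0xFC57 = 0x17023 → wrap carry → 0x7024
  0x7024 + 0x0175 = 0x07199
  0x7199 + 0xC000 = 0x13199 → wrap carry → 0x319A
  0x319A + 0xB016 = 0x0E1B0
  0xE1B0 + 0x5A66 = 0x13C16 → wrap carry → 0x3C17
One's-complement sum = 0x3C17.
Checksum = ~0x3C17 & 0xFFFF = 0xC3E8.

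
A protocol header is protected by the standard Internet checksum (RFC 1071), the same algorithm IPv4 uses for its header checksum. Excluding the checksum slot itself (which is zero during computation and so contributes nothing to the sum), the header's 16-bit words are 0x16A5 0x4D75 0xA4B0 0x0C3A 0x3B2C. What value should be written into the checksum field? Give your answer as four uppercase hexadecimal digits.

One's-complement addition (fold any carry out of bit 15 back into bit 0):
  0x16A5 + 0x4D75 = 0x0641A
  0x641A + 0xA4B0 = 0x108CA → wrap carry → 0x08CB
  0x08CB + 0x0C3A = 0x01505
  0x1505 + 0x3B2C = 0x05031
One's-complement sum = 0x5031.
Checksum = ~0x5031 & 0xFFFF = 0xAFCE.

AFCE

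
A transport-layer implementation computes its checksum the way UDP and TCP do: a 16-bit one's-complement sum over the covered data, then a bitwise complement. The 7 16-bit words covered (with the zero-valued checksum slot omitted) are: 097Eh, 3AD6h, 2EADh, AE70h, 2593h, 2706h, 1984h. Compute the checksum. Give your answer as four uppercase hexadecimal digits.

One's-complement addition (fold any carry out of bit 15 back into bit 0):
  0x097E + 0x3AD6 = 0x04454
  0x4454 + 0x2EAD = 0x07301
  0x7301 + 0xAE70 = 0x12171 → wrap carry → 0x2172
  0x2172 + 0x2593 = 0x04705
  0x4705 + 0x2706 = 0x06E0B
  0x6E0B + 0x1984 = 0x0878F
One's-complement sum = 0x878F.
Checksum = ~0x878F & 0xFFFF = 0x7870.

7870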